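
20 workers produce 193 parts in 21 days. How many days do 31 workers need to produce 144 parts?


Days ∝ work / workers, so d₂ = d₁ × (m₁/m₂) × (w₂/w₁)
Workers factor (inverse): 20/31 ≈ 0.6452
Work factor (direct): 144/193 ≈ 0.7461
d₂ = 21 × 20/31 × 144/193 = (21 × 20 × 144) / (31 × 193) = 60480/5983
≈ 10.11 days

10.11 days


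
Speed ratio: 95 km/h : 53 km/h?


Ratio = 95:53
GCD = 1
Simplified = 95:53
Time ratio (same distance) = 53:95
Speed ratio = 95:53

95:53


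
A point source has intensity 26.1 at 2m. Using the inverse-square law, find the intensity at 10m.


I₁d₁² = I₂d₂²
I₂ = I₁ × (d₁/d₂)²
= 26.1 × (2/10)²
= 26.1 × 4/100
= 104.4/100
= 1.0440

1.0440


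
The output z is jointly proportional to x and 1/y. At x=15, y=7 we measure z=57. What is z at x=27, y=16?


z = k·x/y
Solve for k using the known point: k = z·y/x = 57×7/15 = 399/15 = 26.6000
Now evaluate at x=27, y=16:
z = k × 27 / 16 = (399 × 27) / (15 × 16) = 10773/240
= 44.8875

44.8875


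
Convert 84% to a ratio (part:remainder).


84% means 84 parts out of 100; remainder = 16
Part : remainder = 84:16
GCD = 4
= 21:4

21:4


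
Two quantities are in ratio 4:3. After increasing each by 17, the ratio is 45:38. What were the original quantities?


Let A = 4k, B = 3k.
(4k + 17) / (3k + 17) = 45/38
Cross-multiply: 38(4k + 17) = 45(3k + 17)
152k + 646 = 135k + 765
152k - 135k = 765 - 646
17k = 119
k = 119/17 = 7
A = 4×7 = 28, B = 3×7 = 21
= A = 28, B = 21

A = 28, B = 21


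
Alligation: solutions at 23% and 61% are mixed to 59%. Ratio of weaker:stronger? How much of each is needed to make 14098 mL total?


Let x parts of 23% mix with y parts of 61%.
23x + 61y = 59(x + y)
23x + 61y = 59x + 59y
x(23 - 59) = y(59 - 61)
x/y = (61 - 59)/(59 - 23) = 2/36
Simplify: 1:18
Total parts = 19; one part = 14098/19 = 742.00 mL
23% solution: 1×742.00 = 742.00 mL
61% solution: 18×742.00 = 13356.00 mL
= ratio 1:18; 742.00 mL and 13356.00 mL

ratio 1:18; 742.00 mL and 13356.00 mL


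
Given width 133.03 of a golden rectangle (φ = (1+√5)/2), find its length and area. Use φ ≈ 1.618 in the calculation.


φ = (1 + √5) / 2 ≈ 1.618
Length = width × φ = 133.03 × 1.618 = 215.24254
≈ 215.24
Area = width × length = 133.03 × 215.24254 = 28633.7150962 ≈ 28633.72
= Length: 215.24, Area: 28633.72

Length: 215.24, Area: 28633.72


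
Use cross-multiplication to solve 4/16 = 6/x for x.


Cross multiply: 4 × x = 16 × 6
4x = 96
x = 96 / 4
= 24.00

24.00


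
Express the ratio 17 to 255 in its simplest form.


GCD(17, 255) = 17
17/17 : 255/17
= 1:15

1:15


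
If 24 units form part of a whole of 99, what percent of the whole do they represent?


Percentage = (part / whole) × 100
= (24 / 99) × 100
≈ 24.24%

24.24%


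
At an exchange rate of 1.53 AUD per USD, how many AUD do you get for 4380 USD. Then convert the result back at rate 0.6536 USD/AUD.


Amount × rate = 4380 × 1.53 = 6701.40 AUD
Round-trip: 6701.40 × 0.6536 = 4380.04 USD
= 6701.40 AUD, then 4380.04 USD

6701.40 AUD, then 4380.04 USD


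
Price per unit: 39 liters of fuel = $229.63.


Unit rate = total / quantity
= 229.63 / 39
= $5.89 per unit

$5.89 per unit


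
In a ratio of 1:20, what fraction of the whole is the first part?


Total parts = 1 + 20 = 21
First part: 1/21 = 1/21
= 1/21

1/21


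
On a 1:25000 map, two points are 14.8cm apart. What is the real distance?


Real distance = map distance × scale
= 14.8cm × 25000
= 370000 cm = 3700.0 m
= 3.700 km

3.700 km


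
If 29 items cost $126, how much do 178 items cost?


Direct proportion: y/x = constant
k = 126/29 ≈ 4.3448
y₂ = k × 178 = 126 × 178 / 29 = 22428/29
≈ 773.38

773.38


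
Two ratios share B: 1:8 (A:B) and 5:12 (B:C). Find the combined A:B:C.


Match B: multiply A:B by 5 → 5:40
Multiply B:C by 8 → 40:96
Combined: 5:40:96
GCD = 1
= 5:40:96

5:40:96


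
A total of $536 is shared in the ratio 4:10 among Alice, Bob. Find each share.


Total parts = 4 + 10 = 14
Alice: 536 × 4/14 = 153.14
Bob: 536 × 10/14 = 382.86
= Alice: $153.14, Bob: $382.86

Alice: $153.14, Bob: $382.86


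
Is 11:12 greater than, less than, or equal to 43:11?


11/12 = 0.9167
43/11 = 3.9091
0.9167 < 3.9091, so 11:12 is less
= less than

less than


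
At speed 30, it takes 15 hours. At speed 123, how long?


Inverse proportion: x × y = constant
k = 30 × 15 = 450
y₂ = k / 123 = 450 / 123
= 3.66

3.66


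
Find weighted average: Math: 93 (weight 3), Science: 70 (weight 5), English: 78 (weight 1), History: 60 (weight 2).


Numerator = 93×3 + 70×5 + 78×1 + 60×2
= 279 + 350 + 78 + 120
= 827
Total weight = 11
Weighted avg = 827/11
= 75.18

75.18


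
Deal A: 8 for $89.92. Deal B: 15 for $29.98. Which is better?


Deal A: $89.92/8 = $11.2400/unit
Deal B: $29.98/15 = $1.9987/unit
B is cheaper per unit
= Deal B

Deal B


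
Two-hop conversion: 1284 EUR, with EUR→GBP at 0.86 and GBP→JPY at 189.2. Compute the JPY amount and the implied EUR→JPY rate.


Step 1: 1284 EUR × 0.86 = 1104.24 GBP
Step 2: 1104.24 GBP × 189.2 = 208922.21 JPY
Implied rate EUR→JPY = 0.86 × 189.2 = 162.7120
= 208922.21 JPY; implied rate 162.7120 JPY/EUR

208922.21 JPY; implied rate 162.7120 JPY/EUR


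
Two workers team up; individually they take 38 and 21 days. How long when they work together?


Rate of A = 1/38 per day
Rate of B = 1/21 per day
Combined rate = 1/38 + 1/21 = 59/798 ≈ 0.0739 per day
Days = 1 / combined rate = 798/59
≈ 13.53 days

13.53 days


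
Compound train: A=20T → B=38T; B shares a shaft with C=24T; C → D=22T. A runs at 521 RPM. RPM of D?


Stage 1: RPM_B = RPM_A × t_A/t_B = 521 × 20/38 = 10420/38 ≈ 274.21
B and C share a shaft → RPM_C = RPM_B
Stage 2: RPM_D = RPM_C × t_C/t_D = RPM_A × (t_A×t_C)/(t_B×t_D)
Overall ratio = (20×24)/(38×22) = 480/836
RPM_D = 521 × 480/836 = 250080/836
≈ 299.14 RPM

299.14 RPM


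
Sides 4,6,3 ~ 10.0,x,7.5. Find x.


Scale factor = 10.0/4 = 2.5
Missing side = 6 × 2.5
= 15.0

15.0


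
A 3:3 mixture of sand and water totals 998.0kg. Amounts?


Total parts = 3 + 3 = 6
sand: 998.0 × 3/6 = 499.0kg
water: 998.0 × 3/6 = 499.0kg
= 499.0kg and 499.0kg

499.0kg and 499.0kg


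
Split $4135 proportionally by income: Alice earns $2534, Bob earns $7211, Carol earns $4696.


Total income = 2534 + 7211 + 4696 = $14441
Alice: $4135 × 2534/14441 = $725.58
Bob: $4135 × 7211/14441 = $2064.78
Carol: $4135 × 4696/14441 = $1344.64
= Alice: $725.58, Bob: $2064.78, Carol: $1344.64

Alice: $725.58, Bob: $2064.78, Carol: $1344.64


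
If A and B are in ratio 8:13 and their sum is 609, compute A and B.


Let A = 8k, B = 13k.
8k + 13k = 609
21k = 609 → k = 609/21 = 29
A = 8×29 = 232, B = 13×29 = 377
= A = 232, B = 377

A = 232, B = 377


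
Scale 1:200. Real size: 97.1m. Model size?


Model size = real / scale
= 97.1 / 200
= 0.4855 m

0.4855 m


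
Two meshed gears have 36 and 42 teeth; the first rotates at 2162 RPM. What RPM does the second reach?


Gear ratio = 36:42 = 6:7
RPM_B = RPM_A × (teeth_A / teeth_B)
= 2162 × (36/42)
= 1853.1 RPM

1853.1 RPM


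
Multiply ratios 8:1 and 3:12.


Compound ratio = (8×3) : (1×12)
= 24:12
GCD = 12
= 2:1

2:1


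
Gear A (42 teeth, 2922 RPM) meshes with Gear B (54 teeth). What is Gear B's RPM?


Gear ratio = 42:54 = 7:9
RPM_B = RPM_A × (teeth_A / teeth_B)
= 2922 × (42/54)
= 2272.7 RPM

2272.7 RPM


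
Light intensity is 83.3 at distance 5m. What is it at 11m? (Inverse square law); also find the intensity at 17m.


I₁d₁² = I₂d₂²
I at 11m = 83.3 × (5/11)² = 83.3 × 25/121 = 2082.5/121 ≈ 17.2107
I at 17m = 83.3 × (5/17)² = 83.3 × 25/289 = 2082.5/289 ≈ 7.2059
= 17.2107 and 7.2059

17.2107 and 7.2059


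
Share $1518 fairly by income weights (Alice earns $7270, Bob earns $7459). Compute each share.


Total income = 7270 + 7459 = $14729
Alice: $1518 × 7270/14729 = $749.26
Bob: $1518 × 7459/14729 = $768.74
= Alice: $749.26, Bob: $768.74

Alice: $749.26, Bob: $768.74


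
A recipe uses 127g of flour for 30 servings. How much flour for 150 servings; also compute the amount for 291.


Direct proportion: y/x = constant
k = 127/30 ≈ 4.2333
y at x=150: k × 150 = 127 × 150 / 30 = 19050/30 = 635.00
y at x=291: k × 291 = 127 × 291 / 30 = 36957/30 = 1231.90
= 635.00 and 1231.90

635.00 and 1231.90


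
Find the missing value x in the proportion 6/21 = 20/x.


Cross multiply: 6 × x = 21 × 20
6x = 420
x = 420 / 6
= 70.00

70.00


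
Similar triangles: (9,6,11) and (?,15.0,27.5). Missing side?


Scale factor = 15.0/6 = 2.5
Missing side = 9 × 2.5
= 22.5

22.5


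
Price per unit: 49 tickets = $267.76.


Unit rate = total / quantity
= 267.76 / 49
= $5.46 per unit

$5.46 per unit


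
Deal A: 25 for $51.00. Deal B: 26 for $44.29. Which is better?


Deal A: $51.00/25 = $2.0400/unit
Deal B: $44.29/26 = $1.7035/unit
B is cheaper per unit
= Deal B

Deal B


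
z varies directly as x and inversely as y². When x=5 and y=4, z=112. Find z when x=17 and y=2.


z = k·x/y²
Solve for k using the known point: k = z·y²/x = 112×16/5 = 1792/5 = 358.4000
Now evaluate at x=17, y=2:
z = k × 17 / 4 = (1792 × 17) / (5 × 4) = 30464/20
= 1523.2000

1523.2000


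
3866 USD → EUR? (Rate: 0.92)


Amount × rate = 3866 × 0.92
= 3556.72 EUR

3556.72 EUR


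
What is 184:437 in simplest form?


GCD(184, 437) = 23
184/23 : 437/23
= 8:19

8:19


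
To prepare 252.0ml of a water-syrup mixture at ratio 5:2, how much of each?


Total parts = 5 + 2 = 7
water: 252.0 × 5/7 = 180.0ml
syrup: 252.0 × 2/7 = 72.0ml
= 180.0ml and 72.0ml

180.0ml and 72.0ml


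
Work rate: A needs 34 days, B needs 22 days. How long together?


Rate of A = 1/34 per day
Rate of B = 1/22 per day
Combined rate = 1/34 + 1/22 = 56/748 ≈ 0.0749 per day
Days = 1 / combined rate = 748/56
≈ 13.36 days

13.36 days


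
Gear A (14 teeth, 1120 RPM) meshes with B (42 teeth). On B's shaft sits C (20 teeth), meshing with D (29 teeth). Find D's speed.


Stage 1: RPM_B = RPM_A × t_A/t_B = 1120 × 14/42 = 15680/42 ≈ 373.33
B and C share a shaft → RPM_C = RPM_B
Stage 2: RPM_D = RPM_C × t_C/t_D = RPM_A × (t_A×t_C)/(t_B×t_D)
Overall ratio = (14×20)/(42×29) = 280/1218
RPM_D = 1120 × 280/1218 = 313600/1218
≈ 257.47 RPM

257.47 RPM


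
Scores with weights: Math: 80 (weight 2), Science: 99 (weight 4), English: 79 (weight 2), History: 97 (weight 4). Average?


Numerator = 80×2 + 99×4 + 79×2 + 97×4
= 160 + 396 + 158 + 388
= 1102
Total weight = 12
Weighted avg = 1102/12
= 91.83

91.83


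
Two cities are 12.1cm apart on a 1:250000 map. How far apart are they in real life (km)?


Real distance = map distance × scale
= 12.1cm × 250000
= 3025000 cm = 30250.0 m
= 30.250 km

30.250 km


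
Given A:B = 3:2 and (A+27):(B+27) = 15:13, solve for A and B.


Let A = 3k, B = 2k.
(3k + 27) / (2k + 27) = 15/13
Cross-multiply: 13(3k + 27) = 15(2k + 27)
39k + 351 = 30k + 405
39k - 30k = 405 - 351
9k = 54
k = 54/9 = 6
A = 3×6 = 18, B = 2×6 = 12
= A = 18, B = 12

A = 18, B = 12


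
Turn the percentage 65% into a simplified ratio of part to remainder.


65% means 65 parts out of 100; remainder = 35
Part : remainder = 65:35
GCD = 5
= 13:7

13:7


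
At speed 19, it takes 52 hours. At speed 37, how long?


Inverse proportion: x × y = constant
k = 19 × 52 = 988
y₂ = k / 37 = 988 / 37
= 26.70

26.70


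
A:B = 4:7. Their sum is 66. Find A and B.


Let A = 4k, B = 7k.
4k + 7k = 66
11k = 66 → k = 66/11 = 6
A = 4×6 = 24, B = 7×6 = 42
= A = 24, B = 42

A = 24, B = 42


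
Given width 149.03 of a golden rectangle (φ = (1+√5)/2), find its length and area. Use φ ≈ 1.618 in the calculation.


φ = (1 + √5) / 2 ≈ 1.618
Length = width × φ = 149.03 × 1.618 = 241.13054
≈ 241.13
Area = width × length = 149.03 × 241.13054 = 35935.6843762 ≈ 35935.68
= Length: 241.13, Area: 35935.68

Length: 241.13, Area: 35935.68


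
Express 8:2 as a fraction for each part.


Total parts = 8 + 2 = 10
First part: 8/10 = 4/5
Second part: 2/10 = 1/5
= 4/5 and 1/5

4/5 and 1/5


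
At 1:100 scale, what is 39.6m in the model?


Model size = real / scale
= 39.6 / 100
= 0.3960 m

0.3960 m


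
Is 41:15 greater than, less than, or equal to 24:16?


41/15 = 2.7333
24/16 = 1.5000
2.7333 > 1.5000, so 41:15 is greater
= greater than

greater than


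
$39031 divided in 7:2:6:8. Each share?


Total parts = 7 + 2 + 6 + 8 = 23
Part 1: 39031 × 7/23 = 11879.00
Part 2: 39031 × 2/23 = 3394.00
Part 3: 39031 × 6/23 = 10182.00
Part 4: 39031 × 8/23 = 13576.00
= Part 1: $11879.00, Part 2: $3394.00, Part 3: $10182.00, Part 4: $13576.00

Part 1: $11879.00, Part 2: $3394.00, Part 3: $10182.00, Part 4: $13576.00


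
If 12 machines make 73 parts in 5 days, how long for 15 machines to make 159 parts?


Days ∝ work / workers, so d₂ = d₁ × (m₁/m₂) × (w₂/w₁)
Workers factor (inverse): 12/15 = 0.8000
Work factor (direct): 159/73 ≈ 2.1781
d₂ = 5 × 12/15 × 159/73 = (5 × 12 × 159) / (15 × 73) = 9540/1095
≈ 8.71 days

8.71 days


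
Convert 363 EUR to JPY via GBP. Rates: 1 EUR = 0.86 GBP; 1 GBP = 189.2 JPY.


Step 1: 363 EUR × 0.86 = 312.18 GBP
Step 2: 312.18 GBP × 189.2 = 59064.46 JPY
Implied rate EUR→JPY = 0.86 × 189.2 = 162.7120
= 59064.46 JPY

59064.46 JPY


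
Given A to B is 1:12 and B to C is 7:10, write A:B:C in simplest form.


Match B: multiply A:B by 7 → 7:84
Multiply B:C by 12 → 84:120
Combined: 7:84:120
GCD = 1
= 7:84:120

7:84:120


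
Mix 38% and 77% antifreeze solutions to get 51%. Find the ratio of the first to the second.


Let x parts of 38% mix with y parts of 77%.
38x + 77y = 51(x + y)
38x + 77y = 51x + 51y
x(38 - 51) = y(51 - 77)
x/y = (77 - 51)/(51 - 38) = 26/13
Simplify: 2:1
= 2:1

2:1


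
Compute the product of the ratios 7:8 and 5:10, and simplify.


Compound ratio = (7×5) : (8×10)
= 35:80
GCD = 5
= 7:16

7:16


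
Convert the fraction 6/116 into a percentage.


Percentage = (part / whole) × 100
= (6 / 116) × 100
≈ 5.17%

5.17%


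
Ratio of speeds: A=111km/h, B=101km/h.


Ratio = 111:101
GCD = 1
Simplified = 111:101
Time ratio (same distance) = 101:111
Speed ratio = 111:101

111:101


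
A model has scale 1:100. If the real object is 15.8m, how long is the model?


Model size = real / scale
= 15.8 / 100
= 0.1580 m

0.1580 m


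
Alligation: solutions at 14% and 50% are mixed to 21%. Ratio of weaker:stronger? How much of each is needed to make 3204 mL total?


Let x parts of 14% mix with y parts of 50%.
14x + 50y = 21(x + y)
14x + 50y = 21x + 21y
x(14 - 21) = y(21 - 50)
x/y = (50 - 21)/(21 - 14) = 29/7
Simplify: 29:7
Total parts = 36; one part = 3204/36 = 89.00 mL
14% solution: 29×89.00 = 2581.00 mL
50% solution: 7×89.00 = 623.00 mL
= ratio 29:7; 2581.00 mL and 623.00 mL

ratio 29:7; 2581.00 mL and 623.00 mL


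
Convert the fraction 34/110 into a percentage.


Percentage = (part / whole) × 100
= (34 / 110) × 100
≈ 30.91%

30.91%


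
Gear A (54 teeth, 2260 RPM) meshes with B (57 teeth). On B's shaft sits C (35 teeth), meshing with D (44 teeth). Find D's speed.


Stage 1: RPM_B = RPM_A × t_A/t_B = 2260 × 54/57 = 122040/57 ≈ 2141.05
B and C share a shaft → RPM_C = RPM_B
Stage 2: RPM_D = RPM_C × t_C/t_D = RPM_A × (t_A×t_C)/(t_B×t_D)
Overall ratio = (54×35)/(57×44) = 1890/2508
RPM_D = 2260 × 1890/2508 = 4271400/2508
≈ 1703.11 RPM

1703.11 RPM


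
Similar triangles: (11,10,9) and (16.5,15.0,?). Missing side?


Scale factor = 16.5/11 = 1.5
Missing side = 9 × 1.5
= 13.5

13.5


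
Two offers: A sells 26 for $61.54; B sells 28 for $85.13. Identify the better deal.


Deal A: $61.54/26 = $2.3669/unit
Deal B: $85.13/28 = $3.0404/unit
A is cheaper per unit
= Deal A

Deal A


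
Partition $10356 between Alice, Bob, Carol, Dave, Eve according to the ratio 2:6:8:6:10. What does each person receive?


Total parts = 2 + 6 + 8 + 6 + 10 = 32
Alice: 10356 × 2/32 = 647.25
Bob: 10356 × 6/32 = 1941.75
Carol: 10356 × 8/32 = 2589.00
Dave: 10356 × 6/32 = 1941.75
Eve: 10356 × 10/32 = 3236.25
= Alice: $647.25, Bob: $1941.75, Carol: $2589.00, Dave: $1941.75, Eve: $3236.25

Alice: $647.25, Bob: $1941.75, Carol: $2589.00, Dave: $1941.75, Eve: $3236.25


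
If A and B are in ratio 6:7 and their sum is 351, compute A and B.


Let A = 6k, B = 7k.
6k + 7k = 351
13k = 351 → k = 351/13 = 27
A = 6×27 = 162, B = 7×27 = 189
= A = 162, B = 189

A = 162, B = 189


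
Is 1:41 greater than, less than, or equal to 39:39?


1/41 = 0.0244
39/39 = 1.0000
0.0244 < 1.0000, so 1:41 is less
= less than

less than


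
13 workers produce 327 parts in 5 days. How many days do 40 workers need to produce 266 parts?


Days ∝ work / workers, so d₂ = d₁ × (m₁/m₂) × (w₂/w₁)
Workers factor (inverse): 13/40 = 0.3250
Work factor (direct): 266/327 ≈ 0.8135
d₂ = 5 × 13/40 × 266/327 = (5 × 13 × 266) / (40 × 327) = 17290/13080
≈ 1.32 days

1.32 days


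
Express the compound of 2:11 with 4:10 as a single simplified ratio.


Compound ratio = (2×4) : (11×10)
= 8:110
GCD = 2
= 4:55

4:55


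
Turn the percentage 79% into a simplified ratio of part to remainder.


79% means 79 parts out of 100; remainder = 21
Part : remainder = 79:21
GCD = 1
= 79:21

79:21


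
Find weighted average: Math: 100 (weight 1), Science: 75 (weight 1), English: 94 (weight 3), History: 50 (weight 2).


Numerator = 100×1 + 75×1 + 94×3 + 50×2
= 100 + 75 + 282 + 100
= 557
Total weight = 7
Weighted avg = 557/7
= 79.57

79.57


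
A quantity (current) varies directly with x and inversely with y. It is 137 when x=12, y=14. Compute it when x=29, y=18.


z = k·x/y
Solve for k using the known point: k = z·y/x = 137×14/12 = 1918/12 ≈ 159.8333
Now evaluate at x=29, y=18:
z = k × 29 / 18 = (1918 × 29) / (12 × 18) = 55622/216
≈ 257.5093

257.5093


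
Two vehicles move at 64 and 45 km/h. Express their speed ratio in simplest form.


Ratio = 64:45
GCD = 1
Simplified = 64:45
Time ratio (same distance) = 45:64
Speed ratio = 64:45

64:45


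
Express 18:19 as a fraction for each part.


Total parts = 18 + 19 = 37
First part: 18/37 = 18/37
Second part: 19/37 = 19/37
= 18/37 and 19/37

18/37 and 19/37


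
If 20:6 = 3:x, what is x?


Cross multiply: 20 × x = 6 × 3
20x = 18
x = 18 / 20
= 0.90

0.90


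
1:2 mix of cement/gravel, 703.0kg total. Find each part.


Total parts = 1 + 2 = 3
cement: 703.0 × 1/3 = 234.3kg
gravel: 703.0 × 2/3 = 468.7kg
= 234.3kg and 468.7kg

234.3kg and 468.7kg


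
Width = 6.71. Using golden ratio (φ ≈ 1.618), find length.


φ = (1 + √5) / 2 ≈ 1.618
Length = width × φ = 6.71 × 1.618 = 10.85678
≈ 10.86

10.86


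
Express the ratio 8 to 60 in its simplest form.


GCD(8, 60) = 4
8/4 : 60/4
= 2:15

2:15


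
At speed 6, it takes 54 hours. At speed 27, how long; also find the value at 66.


Inverse proportion: x × y = constant
k = 6 × 54 = 324
At x=27: k/27 = 12.00
At x=66: k/66 = 4.91
= 12.00 and 4.91

12.00 and 4.91


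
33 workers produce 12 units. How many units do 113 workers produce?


Direct proportion: y/x = constant
k = 12/33 ≈ 0.3636
y₂ = k × 113 = 12 × 113 / 33 = 1356/33
≈ 41.09

41.09


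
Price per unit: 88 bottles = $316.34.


Unit rate = total / quantity
= 316.34 / 88
= $3.59 per unit

$3.59 per unit


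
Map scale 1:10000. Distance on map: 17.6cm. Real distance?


Real distance = map distance × scale
= 17.6cm × 10000
= 176000 cm = 1760.0 m
= 1.760 km

1.760 km


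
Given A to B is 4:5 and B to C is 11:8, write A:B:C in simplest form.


Match B: multiply A:B by 11 → 44:55
Multiply B:C by 5 → 55:40
Combined: 44:55:40
GCD = 1
= 44:55:40

44:55:40


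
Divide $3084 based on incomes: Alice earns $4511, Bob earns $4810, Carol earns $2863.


Total income = 4511 + 4810 + 2863 = $12184
Alice: $3084 × 4511/12184 = $1141.82
Bob: $3084 × 4810/12184 = $1217.50
Carol: $3084 × 2863/12184 = $724.68
= Alice: $1141.82, Bob: $1217.50, Carol: $724.68

Alice: $1141.82, Bob: $1217.50, Carol: $724.68


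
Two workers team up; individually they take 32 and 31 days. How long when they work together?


Rate of A = 1/32 per day
Rate of B = 1/31 per day
Combined rate = 1/32 + 1/31 = 63/992 ≈ 0.0635 per day
Days = 1 / combined rate = 992/63
≈ 15.75 days

15.75 days


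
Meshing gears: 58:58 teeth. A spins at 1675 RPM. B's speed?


Gear ratio = 58:58 = 1:1
RPM_B = RPM_A × (teeth_A / teeth_B)
= 1675 × (58/58)
= 1675.0 RPM

1675.0 RPM


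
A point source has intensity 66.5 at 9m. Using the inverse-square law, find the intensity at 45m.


I₁d₁² = I₂d₂²
I₂ = I₁ × (d₁/d₂)²
= 66.5 × (9/45)²
= 66.5 × 81/2025
= 5386.5/2025
= 2.6600

2.6600


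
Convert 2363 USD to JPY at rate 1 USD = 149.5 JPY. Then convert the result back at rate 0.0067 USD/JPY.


Amount × rate = 2363 × 149.5 = 353268.50 JPY
Round-trip: 353268.50 × 0.0067 = 2366.90 USD
= 353268.50 JPY, then 2366.90 USD

353268.50 JPY, then 2366.90 USD


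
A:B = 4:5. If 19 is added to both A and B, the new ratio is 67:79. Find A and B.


Let A = 4k, B = 5k.
(4k + 19) / (5k + 19) = 67/79
Cross-multiply: 79(4k + 19) = 67(5k + 19)
316k + 1501 = 335k + 1273
316k - 335k = 1273 - 1501
-19k = -228
k = -228/-19 = 12
A = 4×12 = 48, B = 5×12 = 60
= A = 48, B = 60

A = 48, B = 60


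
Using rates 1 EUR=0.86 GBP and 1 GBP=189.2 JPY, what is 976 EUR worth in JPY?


Step 1: 976 EUR × 0.86 = 839.36 GBP
Step 2: 839.36 GBP × 189.2 = 158806.91 JPY
Implied rate EUR→JPY = 0.86 × 189.2 = 162.7120
= 158806.91 JPY

158806.91 JPY


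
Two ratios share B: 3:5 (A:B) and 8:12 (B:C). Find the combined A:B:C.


Match B: multiply A:B by 8 → 24:40
Multiply B:C by 5 → 40:60
Combined: 24:40:60
GCD = 4
= 6:10:15

6:10:15


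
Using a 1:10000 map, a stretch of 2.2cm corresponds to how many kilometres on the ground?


Real distance = map distance × scale
= 2.2cm × 10000
= 22000 cm = 220.0 m
= 0.220 km

0.220 km


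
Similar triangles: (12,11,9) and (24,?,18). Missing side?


Scale factor = 24/12 = 2
Missing side = 11 × 2
= 22.0

22.0


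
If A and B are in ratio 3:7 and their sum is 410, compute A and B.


Let A = 3k, B = 7k.
3k + 7k = 410
10k = 410 → k = 410/10 = 41
A = 3×41 = 123, B = 7×41 = 287
= A = 123, B = 287

A = 123, B = 287


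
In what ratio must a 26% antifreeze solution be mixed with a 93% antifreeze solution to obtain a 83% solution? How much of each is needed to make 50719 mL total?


Let x parts of 26% mix with y parts of 93%.
26x + 93y = 83(x + y)
26x + 93y = 83x + 83y
x(26 - 83) = y(83 - 93)
x/y = (93 - 83)/(83 - 26) = 10/57
Simplify: 10:57
Total parts = 67; one part = 50719/67 = 757.00 mL
26% solution: 10×757.00 = 7570.00 mL
93% solution: 57×757.00 = 43149.00 mL
= ratio 10:57; 7570.00 mL and 43149.00 mL

ratio 10:57; 7570.00 mL and 43149.00 mL


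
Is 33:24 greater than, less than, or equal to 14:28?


33/24 = 1.3750
14/28 = 0.5000
1.3750 > 0.5000, so 33:24 is greater
= greater than

greater than


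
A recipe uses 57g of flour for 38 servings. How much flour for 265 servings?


Direct proportion: y/x = constant
k = 57/38 = 1.5000
y₂ = k × 265 = 57 × 265 / 38 = 15105/38
= 397.50

397.50


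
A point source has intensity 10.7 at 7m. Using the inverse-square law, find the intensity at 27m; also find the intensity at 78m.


I₁d₁² = I₂d₂²
I at 27m = 10.7 × (7/27)² = 10.7 × 49/729 = 524.3/729 ≈ 0.7192
I at 78m = 10.7 × (7/78)² = 10.7 × 49/6084 = 524.3/6084 ≈ 0.0862
= 0.7192 and 0.0862

0.7192 and 0.0862


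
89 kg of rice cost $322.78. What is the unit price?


Unit rate = total / quantity
= 322.78 / 89
= $3.63 per unit

$3.63 per unit


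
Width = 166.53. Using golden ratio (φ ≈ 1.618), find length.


φ = (1 + √5) / 2 ≈ 1.618
Length = width × φ = 166.53 × 1.618 = 269.44554
≈ 269.45

269.45


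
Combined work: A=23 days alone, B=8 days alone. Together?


Rate of A = 1/23 per day
Rate of B = 1/8 per day
Combined rate = 1/23 + 1/8 = 31/184 ≈ 0.1685 per day
Days = 1 / combined rate = 184/31
≈ 5.94 days

5.94 days


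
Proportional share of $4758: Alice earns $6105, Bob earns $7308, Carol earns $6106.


Total income = 6105 + 7308 + 6106 = $19519
Alice: $4758 × 6105/19519 = $1488.17
Bob: $4758 × 7308/19519 = $1781.42
Carol: $4758 × 6106/19519 = $1488.41
= Alice: $1488.17, Bob: $1781.42, Carol: $1488.41

Alice: $1488.17, Bob: $1781.42, Carol: $1488.41


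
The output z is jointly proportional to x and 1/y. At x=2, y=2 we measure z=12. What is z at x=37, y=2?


z = k·x/y
Solve for k using the known point: k = z·y/x = 12×2/2 = 24/2 = 12.0000
Now evaluate at x=37, y=2:
z = k × 37 / 2 = (24 × 37) / (2 × 2) = 888/4
= 222.0000

222.0000


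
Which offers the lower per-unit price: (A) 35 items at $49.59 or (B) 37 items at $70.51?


Deal A: $49.59/35 = $1.4169/unit
Deal B: $70.51/37 = $1.9057/unit
A is cheaper per unit
= Deal A

Deal A


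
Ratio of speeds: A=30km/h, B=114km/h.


Ratio = 30:114
GCD = 6
Simplified = 5:19
Time ratio (same distance) = 19:5
Speed ratio = 5:19

5:19


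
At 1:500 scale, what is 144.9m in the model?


Model size = real / scale
= 144.9 / 500
= 0.2898 m

0.2898 m


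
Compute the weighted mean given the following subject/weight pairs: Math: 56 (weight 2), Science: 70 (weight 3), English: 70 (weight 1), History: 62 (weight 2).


Numerator = 56×2 + 70×3 + 70×1 + 62×2
= 112 + 210 + 70 + 124
= 516
Total weight = 8
Weighted avg = 516/8
= 64.50

64.50


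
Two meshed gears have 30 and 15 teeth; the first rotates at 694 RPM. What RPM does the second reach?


Gear ratio = 30:15 = 2:1
RPM_B = RPM_A × (teeth_A / teeth_B)
= 694 × (30/15)
= 1388.0 RPM

1388.0 RPM


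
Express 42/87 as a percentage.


Percentage = (part / whole) × 100
= (42 / 87) × 100
≈ 48.28%

48.28%


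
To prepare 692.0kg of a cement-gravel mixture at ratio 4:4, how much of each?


Total parts = 4 + 4 = 8
cement: 692.0 × 4/8 = 346.0kg
gravel: 692.0 × 4/8 = 346.0kg
= 346.0kg and 346.0kg

346.0kg and 346.0kg


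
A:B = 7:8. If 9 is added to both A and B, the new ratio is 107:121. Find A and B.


Let A = 7k, B = 8k.
(7k + 9) / (8k + 9) = 107/121
Cross-multiply: 121(7k + 9) = 107(8k + 9)
847k + 1089 = 856k + 963
847k - 856k = 963 - 1089
-9k = -126
k = -126/-9 = 14
A = 7×14 = 98, B = 8×14 = 112
= A = 98, B = 112

A = 98, B = 112


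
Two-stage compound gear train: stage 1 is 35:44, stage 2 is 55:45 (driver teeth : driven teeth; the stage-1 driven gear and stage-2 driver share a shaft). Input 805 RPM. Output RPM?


Stage 1: RPM_B = RPM_A × t_A/t_B = 805 × 35/44 = 28175/44 ≈ 640.34
B and C share a shaft → RPM_C = RPM_B
Stage 2: RPM_D = RPM_C × t_C/t_D = RPM_A × (t_A×t_C)/(t_B×t_D)
Overall ratio = (35×55)/(44×45) = 1925/1980
RPM_D = 805 × 1925/1980 = 1549625/1980
≈ 782.64 RPM

782.64 RPM


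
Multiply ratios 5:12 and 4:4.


Compound ratio = (5×4) : (12×4)
= 20:48
GCD = 4
= 5:12

5:12


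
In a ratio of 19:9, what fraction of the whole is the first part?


Total parts = 19 + 9 = 28
First part: 19/28 = 19/28
= 19/28

19/28


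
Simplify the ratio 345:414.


GCD(345, 414) = 69
345/69 : 414/69
= 5:6

5:6


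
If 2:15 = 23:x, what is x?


Cross multiply: 2 × x = 15 × 23
2x = 345
x = 345 / 2
= 172.50

172.50


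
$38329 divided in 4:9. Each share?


Total parts = 4 + 9 = 13
Part 1: 38329 × 4/13 = 11793.54
Part 2: 38329 × 9/13 = 26535.46
= Part 1: $11793.54, Part 2: $26535.46

Part 1: $11793.54, Part 2: $26535.46


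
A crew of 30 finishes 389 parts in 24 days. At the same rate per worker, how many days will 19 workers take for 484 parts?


Days ∝ work / workers, so d₂ = d₁ × (m₁/m₂) × (w₂/w₁)
Workers factor (inverse): 30/19 ≈ 1.5789
Work factor (direct): 484/389 ≈ 1.2442
d₂ = 24 × 30/19 × 484/389 = (24 × 30 × 484) / (19 × 389) = 348480/7391
≈ 47.15 days

47.15 days


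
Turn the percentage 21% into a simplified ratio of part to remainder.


21% means 21 parts out of 100; remainder = 79
Part : remainder = 21:79
GCD = 1
= 21:79

21:79


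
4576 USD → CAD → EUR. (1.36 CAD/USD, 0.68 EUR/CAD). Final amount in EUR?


Step 1: 4576 USD × 1.36 = 6223.36 CAD
Step 2: 6223.36 CAD × 0.68 = 4231.88 EUR
Implied rate USD→EUR = 1.36 × 0.68 = 0.9248
= 4231.88 EUR

4231.88 EUR


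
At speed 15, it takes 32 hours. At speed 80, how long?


Inverse proportion: x × y = constant
k = 15 × 32 = 480
y₂ = k / 80 = 480 / 80
= 6.00

6.00


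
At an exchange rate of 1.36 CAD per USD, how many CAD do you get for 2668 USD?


Amount × rate = 2668 × 1.36
= 3628.48 CAD

3628.48 CAD


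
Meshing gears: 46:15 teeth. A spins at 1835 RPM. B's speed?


Gear ratio = 46:15 = 46:15
RPM_B = RPM_A × (teeth_A / teeth_B)
= 1835 × (46/15)
= 5627.3 RPM

5627.3 RPM


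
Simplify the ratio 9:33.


GCD(9, 33) = 3
9/3 : 33/3
= 3:11

3:11


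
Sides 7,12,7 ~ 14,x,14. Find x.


Scale factor = 14/7 = 2
Missing side = 12 × 2
= 24.0

24.0


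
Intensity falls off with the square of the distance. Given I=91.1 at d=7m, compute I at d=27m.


I₁d₁² = I₂d₂²
I₂ = I₁ × (d₁/d₂)²
= 91.1 × (7/27)²
= 91.1 × 49/729
= 4463.9/729
≈ 6.1233

6.1233


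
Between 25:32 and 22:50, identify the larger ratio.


25/32 = 0.7812
22/50 = 0.4400
0.7812 > 0.4400, so 25:32 is greater
= 25:32

25:32


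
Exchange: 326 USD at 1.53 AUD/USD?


Amount × rate = 326 × 1.53
= 498.78 AUD

498.78 AUD


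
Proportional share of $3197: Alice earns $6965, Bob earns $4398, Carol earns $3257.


Total income = 6965 + 4398 + 3257 = $14620
Alice: $3197 × 6965/14620 = $1523.06
Bob: $3197 × 4398/14620 = $961.72
Carol: $3197 × 3257/14620 = $712.22
= Alice: $1523.06, Bob: $961.72, Carol: $712.22

Alice: $1523.06, Bob: $961.72, Carol: $712.22


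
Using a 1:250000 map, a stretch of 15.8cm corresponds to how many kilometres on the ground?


Real distance = map distance × scale
= 15.8cm × 250000
= 3950000 cm = 39500.0 m
= 39.500 km

39.500 km


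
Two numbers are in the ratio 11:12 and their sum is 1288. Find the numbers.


Let A = 11k, B = 12k.
11k + 12k = 1288
23k = 1288 → k = 1288/23 = 56
A = 11×56 = 616, B = 12×56 = 672
= A = 616, B = 672

A = 616, B = 672


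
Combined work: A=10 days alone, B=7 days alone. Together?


Rate of A = 1/10 per day
Rate of B = 1/7 per day
Combined rate = 1/10 + 1/7 = 17/70 ≈ 0.2429 per day
Days = 1 / combined rate = 70/17
≈ 4.12 days

4.12 days


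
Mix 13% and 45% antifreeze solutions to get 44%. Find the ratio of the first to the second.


Let x parts of 13% mix with y parts of 45%.
13x + 45y = 44(x + y)
13x + 45y = 44x + 44y
x(13 - 44) = y(44 - 45)
x/y = (45 - 44)/(44 - 13) = 1/31
Simplify: 1:31
= 1:31

1:31


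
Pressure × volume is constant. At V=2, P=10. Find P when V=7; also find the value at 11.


Inverse proportion: x × y = constant
k = 2 × 10 = 20
At x=7: k/7 = 2.86
At x=11: k/11 = 1.82
= 2.86 and 1.82

2.86 and 1.82


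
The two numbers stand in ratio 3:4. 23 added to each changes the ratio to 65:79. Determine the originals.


Let A = 3k, B = 4k.
(3k + 23) / (4k + 23) = 65/79
Cross-multiply: 79(3k + 23) = 65(4k + 23)
237k + 1817 = 260k + 1495
237k - 260k = 1495 - 1817
-23k = -322
k = -322/-23 = 14
A = 3×14 = 42, B = 4×14 = 56
= A = 42, B = 56

A = 42, B = 56


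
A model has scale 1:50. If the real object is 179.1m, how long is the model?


Model size = real / scale
= 179.1 / 50
= 3.5820 m

3.5820 m


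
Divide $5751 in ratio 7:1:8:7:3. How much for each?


Total parts = 7 + 1 + 8 + 7 + 3 = 26
Part 1: 5751 × 7/26 = 1548.35
Part 2: 5751 × 1/26 = 221.19
Part 3: 5751 × 8/26 = 1769.54
Part 4: 5751 × 7/26 = 1548.35
Part 5: 5751 × 3/26 = 663.58
= Part 1: $1548.35, Part 2: $221.19, Part 3: $1769.54, Part 4: $1548.35, Part 5: $663.58

Part 1: $1548.35, Part 2: $221.19, Part 3: $1769.54, Part 4: $1548.35, Part 5: $663.58


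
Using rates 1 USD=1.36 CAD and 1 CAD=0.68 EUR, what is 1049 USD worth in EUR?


Step 1: 1049 USD × 1.36 = 1426.64 CAD
Step 2: 1426.64 CAD × 0.68 = 970.12 EUR
Implied rate USD→EUR = 1.36 × 0.68 = 0.9248
= 970.12 EUR

970.12 EUR


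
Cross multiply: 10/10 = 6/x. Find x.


Cross multiply: 10 × x = 10 × 6
10x = 60
x = 60 / 10
= 6.00

6.00


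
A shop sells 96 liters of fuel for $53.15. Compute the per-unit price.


Unit rate = total / quantity
= 53.15 / 96
= $0.55 per unit

$0.55 per unit


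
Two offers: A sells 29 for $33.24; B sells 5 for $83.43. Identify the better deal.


Deal A: $33.24/29 = $1.1462/unit
Deal B: $83.43/5 = $16.6860/unit
A is cheaper per unit
= Deal A

Deal A


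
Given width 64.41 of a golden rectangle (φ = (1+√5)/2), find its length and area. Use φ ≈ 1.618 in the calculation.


φ = (1 + √5) / 2 ≈ 1.618
Length = width × φ = 64.41 × 1.618 = 104.21538
≈ 104.22
Area = width × length = 64.41 × 104.21538 = 6712.5126258 ≈ 6712.51
= Length: 104.22, Area: 6712.51

Length: 104.22, Area: 6712.51


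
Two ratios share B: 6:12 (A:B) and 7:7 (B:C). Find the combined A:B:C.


Match B: multiply A:B by 7 → 42:84
Multiply B:C by 12 → 84:84
Combined: 42:84:84
GCD = 42
= 1:2:2

1:2:2


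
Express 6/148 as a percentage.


Percentage = (part / whole) × 100
= (6 / 148) × 100
≈ 4.05%

4.05%


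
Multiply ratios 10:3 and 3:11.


Compound ratio = (10×3) : (3×11)
= 30:33
GCD = 3
= 10:11

10:11


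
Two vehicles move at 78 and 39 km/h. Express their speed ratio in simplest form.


Ratio = 78:39
GCD = 39
Simplified = 2:1
Time ratio (same distance) = 1:2
Speed ratio = 2:1

2:1


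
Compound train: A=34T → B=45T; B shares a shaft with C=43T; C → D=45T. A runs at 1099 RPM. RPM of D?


Stage 1: RPM_B = RPM_A × t_A/t_B = 1099 × 34/45 = 37366/45 ≈ 830.36
B and C share a shaft → RPM_C = RPM_B
Stage 2: RPM_D = RPM_C × t_C/t_D = RPM_A × (t_A×t_C)/(t_B×t_D)
Overall ratio = (34×43)/(45×45) = 1462/2025
RPM_D = 1099 × 1462/2025 = 1606738/2025
≈ 793.45 RPM

793.45 RPM


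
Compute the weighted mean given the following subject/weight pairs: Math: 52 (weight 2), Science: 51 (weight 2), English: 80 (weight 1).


Numerator = 52×2 + 51×2 + 80×1
= 104 + 102 + 80
= 286
Total weight = 5
Weighted avg = 286/5
= 57.20

57.20


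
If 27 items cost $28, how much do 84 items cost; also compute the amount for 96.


Direct proportion: y/x = constant
k = 28/27 ≈ 1.0370
y at x=84: k × 84 = 28 × 84 / 27 = 2352/27 ≈ 87.11
y at x=96: k × 96 = 28 × 96 / 27 = 2688/27 ≈ 99.56
= 87.11 and 99.56

87.11 and 99.56


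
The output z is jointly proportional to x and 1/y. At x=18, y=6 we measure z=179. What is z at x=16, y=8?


z = k·x/y
Solve for k using the known point: k = z·y/x = 179×6/18 = 1074/18 ≈ 59.6667
Now evaluate at x=16, y=8:
z = k × 16 / 8 = (1074 × 16) / (18 × 8) = 17184/144
≈ 119.3333

119.3333


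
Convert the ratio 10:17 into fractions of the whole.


Total parts = 10 + 17 = 27
First part: 10/27 = 10/27
Second part: 17/27 = 17/27
= 10/27 and 17/27

10/27 and 17/27


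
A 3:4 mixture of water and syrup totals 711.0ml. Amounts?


Total parts = 3 + 4 = 7
water: 711.0 × 3/7 = 304.7ml
syrup: 711.0 × 4/7 = 406.3ml
= 304.7ml and 406.3ml

304.7ml and 406.3ml


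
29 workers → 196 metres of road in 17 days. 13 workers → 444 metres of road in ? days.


Days ∝ work / workers, so d₂ = d₁ × (m₁/m₂) × (w₂/w₁)
Workers factor (inverse): 29/13 ≈ 2.2308
Work factor (direct): 444/196 ≈ 2.2653
d₂ = 17 × 29/13 × 444/196 = (17 × 29 × 444) / (13 × 196) = 218892/2548
≈ 85.91 days

85.91 days


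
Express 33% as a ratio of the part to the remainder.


33% means 33 parts out of 100; remainder = 67
Part : remainder = 33:67
GCD = 1
= 33:67

33:67


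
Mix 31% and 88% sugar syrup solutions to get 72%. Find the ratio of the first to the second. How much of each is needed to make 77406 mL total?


Let x parts of 31% mix with y parts of 88%.
31x + 88y = 72(x + y)
31x + 88y = 72x + 72y
x(31 - 72) = y(72 - 88)
x/y = (88 - 72)/(72 - 31) = 16/41
Simplify: 16:41
Total parts = 57; one part = 77406/57 = 1358.00 mL
31% solution: 16×1358.00 = 21728.00 mL
88% solution: 41×1358.00 = 55678.00 mL
= ratio 16:41; 21728.00 mL and 55678.00 mL

ratio 16:41; 21728.00 mL and 55678.00 mL


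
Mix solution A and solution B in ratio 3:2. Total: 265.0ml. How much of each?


Total parts = 3 + 2 = 5
solution A: 265.0 × 3/5 = 159.0ml
solution B: 265.0 × 2/5 = 106.0ml
= 159.0ml and 106.0ml

159.0ml and 106.0ml


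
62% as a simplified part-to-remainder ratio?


62% means 62 parts out of 100; remainder = 38
Part : remainder = 62:38
GCD = 2
= 31:19

31:19


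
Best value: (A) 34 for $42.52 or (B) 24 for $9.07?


Deal A: $42.52/34 = $1.2506/unit
Deal B: $9.07/24 = $0.3779/unit
B is cheaper per unit
= Deal B

Deal B


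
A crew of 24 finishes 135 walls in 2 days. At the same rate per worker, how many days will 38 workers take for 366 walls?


Days ∝ work / workers, so d₂ = d₁ × (m₁/m₂) × (w₂/w₁)
Workers factor (inverse): 24/38 ≈ 0.6316
Work factor (direct): 366/135 ≈ 2.7111
d₂ = 2 × 24/38 × 366/135 = (2 × 24 × 366) / (38 × 135) = 17568/5130
≈ 3.42 days

3.42 days


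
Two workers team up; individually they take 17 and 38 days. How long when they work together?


Rate of A = 1/17 per day
Rate of B = 1/38 per day
Combined rate = 1/17 + 1/38 = 55/646 ≈ 0.0851 per day
Days = 1 / combined rate = 646/55
≈ 11.75 days

11.75 days


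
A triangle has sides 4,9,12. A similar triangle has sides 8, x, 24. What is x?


Scale factor = 8/4 = 2
Missing side = 9 × 2
= 18.0

18.0


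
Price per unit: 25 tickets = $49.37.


Unit rate = total / quantity
= 49.37 / 25
= $1.97 per unit

$1.97 per unit


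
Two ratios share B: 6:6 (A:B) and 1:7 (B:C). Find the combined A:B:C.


Match B: multiply A:B by 1 → 6:6
Multiply B:C by 6 → 6:42
Combined: 6:6:42
GCD = 6
= 1:1:7

1:1:7


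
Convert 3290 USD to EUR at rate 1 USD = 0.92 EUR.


Amount × rate = 3290 × 0.92
= 3026.80 EUR

3026.80 EUR


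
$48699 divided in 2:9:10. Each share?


Total parts = 2 + 9 + 10 = 21
Part 1: 48699 × 2/21 = 4638.00
Part 2: 48699 × 9/21 = 20871.00
Part 3: 48699 × 10/21 = 23190.00
= Part 1: $4638.00, Part 2: $20871.00, Part 3: $23190.00

Part 1: $4638.00, Part 2: $20871.00, Part 3: $23190.00


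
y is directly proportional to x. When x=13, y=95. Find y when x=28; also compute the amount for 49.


Direct proportion: y/x = constant
k = 95/13 ≈ 7.3077
y at x=28: k × 28 = 95 × 28 / 13 = 2660/13 ≈ 204.62
y at x=49: k × 49 = 95 × 49 / 13 = 4655/13 ≈ 358.08
= 204.62 and 358.08

204.62 and 358.08


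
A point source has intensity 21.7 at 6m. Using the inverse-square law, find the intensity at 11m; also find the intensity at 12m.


I₁d₁² = I₂d₂²
I at 11m = 21.7 × (6/11)² = 21.7 × 36/121 = 781.2/121 ≈ 6.4562
I at 12m = 21.7 × (6/12)² = 21.7 × 36/144 = 781.2/144 = 5.4250
= 6.4562 and 5.4250

6.4562 and 5.4250


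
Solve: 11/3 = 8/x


Cross multiply: 11 × x = 3 × 8
11x = 24
x = 24 / 11
= 2.18

2.18


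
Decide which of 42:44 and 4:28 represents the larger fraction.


42/44 = 0.9545
4/28 = 0.1429
0.9545 > 0.1429, so 42:44 is greater
= 42:44

42:44


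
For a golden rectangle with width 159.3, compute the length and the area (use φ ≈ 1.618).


φ = (1 + √5) / 2 ≈ 1.618
Length = width × φ = 159.3 × 1.618 = 257.7474
≈ 257.75
Area = width × length = 159.3 × 257.7474 = 41059.16082 ≈ 41059.16
= Length: 257.75, Area: 41059.16

Length: 257.75, Area: 41059.16
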